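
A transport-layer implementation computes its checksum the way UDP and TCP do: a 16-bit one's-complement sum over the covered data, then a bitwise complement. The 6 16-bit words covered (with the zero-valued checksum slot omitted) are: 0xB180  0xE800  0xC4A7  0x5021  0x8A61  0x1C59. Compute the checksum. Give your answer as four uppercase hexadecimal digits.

AAFA

One's-complement addition (fold any carry out of bit 15 back into bit 0):
  0xB180 + 0xE800 = 0x19980 → wrap carry → 0x9981
  0x9981 + 0xC4A7 = 0x15E28 → wrap carry → 0x5E29
  0x5E29 + 0x5021 = 0x0AE4A
  0xAE4A + 0x8A61 = 0x138AB → wrap carry → 0x38AC
  0x38AC + 0x1C59 = 0x05505
One's-complement sum = 0x5505.
Checksum = ~0x5505 & 0xFFFF = 0xAAFA.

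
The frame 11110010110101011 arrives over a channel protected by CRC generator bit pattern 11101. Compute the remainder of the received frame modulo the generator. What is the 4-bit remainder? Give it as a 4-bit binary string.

Modulo-2 division of 11110010110101011 by 11101:
  pos 0: 11110 XOR 11101 = 00011
  pos 3: 11010 XOR 11101 = 00111
  pos 5: 11111 XOR 11101 = 00010
  pos 8: 10010 XOR 11101 = 01111
  pos 9: 11111 XOR 11101 = 00010
  pos 12: 10011 XOR 11101 = 01110
Remainder = 1110 (nonzero — an error is detected).

1110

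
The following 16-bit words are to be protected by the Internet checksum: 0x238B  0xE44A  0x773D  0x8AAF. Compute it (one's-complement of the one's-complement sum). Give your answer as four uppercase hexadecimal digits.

F63C

One's-complement addition (fold any carry out of bit 15 back into bit 0):
  0x238B + 0xE44A = 0x107D5 → wrap carry → 0x07D6
  0x07D6 + 0x773D = 0x07F13
  0x7F13 + 0x8AAF = 0x109C2 → wrap carry → 0x09C3
One's-complement sum = 0x09C3.
Checksum = ~0x09C3 & 0xFFFF = 0xF63C.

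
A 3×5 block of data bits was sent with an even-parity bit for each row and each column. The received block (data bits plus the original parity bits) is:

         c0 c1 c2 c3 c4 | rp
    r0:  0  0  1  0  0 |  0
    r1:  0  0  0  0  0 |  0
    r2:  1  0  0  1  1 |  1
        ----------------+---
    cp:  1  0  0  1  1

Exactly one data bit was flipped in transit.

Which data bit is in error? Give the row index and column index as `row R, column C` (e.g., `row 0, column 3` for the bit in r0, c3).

row 0, column 2

Recompute each row's even parity and compare to rp:
  r0: data parity 1, sent rp 0 → mismatch
  r1: data parity 0, sent rp 0 → ok
  r2: data parity 1, sent rp 1 → ok
Recompute each column's even parity and compare to cp:
  c0: data parity 1, sent cp 1 → ok
  c1: data parity 0, sent cp 0 → ok
  c2: data parity 1, sent cp 0 → mismatch
  c3: data parity 1, sent cp 1 → ok
  c4: data parity 1, sent cp 1 → ok
Exactly one row (r0) and one column (c2) fail → the flipped bit is at their intersection.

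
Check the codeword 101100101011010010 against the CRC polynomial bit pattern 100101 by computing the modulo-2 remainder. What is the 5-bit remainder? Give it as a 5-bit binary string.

Modulo-2 division of 101100101011010010 by 100101:
  pos 0: 101100 XOR 100101 = 001001
  pos 2: 100110 XOR 100101 = 000011
  pos 6: 111011 XOR 100101 = 011110
  pos 7: 111100 XOR 100101 = 011001
  pos 8: 110011 XOR 100101 = 010110
  pos 9: 101100 XOR 100101 = 001001
  pos 11: 100101 XOR 100101 = 000000
Remainder = 00000 (zero — the frame passes the CRC check).

00000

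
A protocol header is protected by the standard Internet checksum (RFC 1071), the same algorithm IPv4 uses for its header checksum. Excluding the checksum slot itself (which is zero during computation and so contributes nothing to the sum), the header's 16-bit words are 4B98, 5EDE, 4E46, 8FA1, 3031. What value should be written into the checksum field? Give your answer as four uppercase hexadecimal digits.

4770

One's-complement addition (fold any carry out of bit 15 back into bit 0):
  0x4B98 + 0x5EDE = 0x0AA76
  0xAA76 + 0x4E46 = 0x0F8BC
  0xF8BC + 0x8FA1 = 0x1885D → wrap carry → 0x885E
  0x885E + 0x3031 = 0x0B88F
One's-complement sum = 0xB88F.
Checksum = ~0xB88F & 0xFFFF = 0x4770.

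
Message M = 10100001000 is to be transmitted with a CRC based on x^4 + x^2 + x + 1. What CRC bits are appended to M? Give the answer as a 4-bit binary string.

1110

Append 4 zeros: 101000010000000. Divide by 10111 (XOR where the leading bit is 1):
  pos 0: 10100 XOR 10111 = 00011
  pos 3: 11001 XOR 10111 = 01110
  pos 4: 11100 XOR 10111 = 01011
  pos 5: 10110 XOR 10111 = 00001
  pos 9: 10000 XOR 10111 = 00111
Remainder (last 4 bits) = 1110. This is the CRC / FCS.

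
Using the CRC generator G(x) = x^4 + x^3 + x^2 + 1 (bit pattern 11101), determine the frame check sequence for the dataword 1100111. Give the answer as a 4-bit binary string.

Append 4 zeros: 11001110000. Divide by 11101 (XOR where the leading bit is 1):
  pos 0: 11001 XOR 11101 = 00100
  pos 2: 10011 XOR 11101 = 01110
  pos 3: 11100 XOR 11101 = 00001
Remainder (last 4 bits) = 1000. This is the CRC / FCS.

1000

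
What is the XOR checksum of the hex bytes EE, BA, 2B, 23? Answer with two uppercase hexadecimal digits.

XOR the bytes together:
  start with 0xEE
  0xEE ⊕ 0xBA = 0x54
  0x54 ⊕ 0x2B = 0x7F
  0x7F ⊕ 0x23 = 0x5C

5C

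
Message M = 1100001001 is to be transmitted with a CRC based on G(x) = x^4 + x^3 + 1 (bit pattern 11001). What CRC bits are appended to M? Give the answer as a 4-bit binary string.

Append 4 zeros: 11000010010000. Divide by 11001 (XOR where the leading bit is 1):
  pos 0: 11000 XOR 11001 = 00001
  pos 4: 10100 XOR 11001 = 01101
  pos 5: 11011 XOR 11001 = 00010
  pos 8: 10000 XOR 11001 = 01001
  pos 9: 10010 XOR 11001 = 01011
Remainder (last 4 bits) = 1011. This is the CRC / FCS.

1011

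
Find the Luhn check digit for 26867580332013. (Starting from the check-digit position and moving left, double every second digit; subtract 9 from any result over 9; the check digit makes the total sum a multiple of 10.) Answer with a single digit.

Partial digits right→left: 3 1 0 2 3 3 0 8 5 7 6 8 6 2
Double every second digit counting from the check-digit position (so the 1st, 3rd, 5th, ... of the partial from the right).
  doubled (with −9 where >9): 6 0 6 0 1 3 3 → sum 19
  kept as-is: 1 2 3 8 7 8 2 → sum 31
Total = 19 + 31 = 50.
Check digit = (10 − (50 mod 10)) mod 10 = 0.

0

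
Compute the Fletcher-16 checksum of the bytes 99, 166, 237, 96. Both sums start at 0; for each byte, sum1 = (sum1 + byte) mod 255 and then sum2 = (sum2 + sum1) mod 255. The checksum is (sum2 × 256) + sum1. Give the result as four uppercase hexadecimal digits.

Running sums (mod 255):
  after byte 0 (99): sum1=99, sum2=99
  after byte 1 (166): sum1=10, sum2=109
  after byte 2 (237): sum1=247, sum2=101
  after byte 3 (96): sum1=88, sum2=189
Checksum = sum2·256 + sum1 = 189·256 + 88 = 48472 = 0xBD58.

BD58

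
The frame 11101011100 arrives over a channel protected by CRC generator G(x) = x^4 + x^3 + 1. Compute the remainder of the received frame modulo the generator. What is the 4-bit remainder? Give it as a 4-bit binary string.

Modulo-2 division of 11101011100 by 11001:
  pos 0: 11101 XOR 11001 = 00100
  pos 2: 10001 XOR 11001 = 01000
  pos 3: 10001 XOR 11001 = 01000
  pos 4: 10001 XOR 11001 = 01000
  pos 5: 10000 XOR 11001 = 01001
  pos 6: 10010 XOR 11001 = 01011
Remainder = 1011 (nonzero — an error is detected).

1011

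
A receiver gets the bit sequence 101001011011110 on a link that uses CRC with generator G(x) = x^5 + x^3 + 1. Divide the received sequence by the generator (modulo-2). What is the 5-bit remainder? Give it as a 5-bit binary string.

00001

Modulo-2 division of 101001011011110 by 101001:
  pos 0: 101001 XOR 101001 = 000000
  pos 7: 110111 XOR 101001 = 011110
  pos 8: 111101 XOR 101001 = 010100
  pos 9: 101000 XOR 101001 = 000001
Remainder = 00001 (nonzero — an error is detected).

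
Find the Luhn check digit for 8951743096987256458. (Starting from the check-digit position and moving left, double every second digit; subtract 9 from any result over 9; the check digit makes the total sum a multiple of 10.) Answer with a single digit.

Partial digits right→left: 8 5 4 6 5 2 7 8 9 6 9 0 3 4 7 1 5 9 8
Double every second digit counting from the check-digit position (so the 1st, 3rd, 5th, ... of the partial from the right).
  doubled (with −9 where >9): 7 8 1 5 9 9 6 5 1 7 → sum 58
  kept as-is: 5 6 2 8 6 0 4 1 9 → sum 41
Total = 58 + 41 = 99.
Check digit = (10 − (99 mod 10)) mod 10 = 1.

1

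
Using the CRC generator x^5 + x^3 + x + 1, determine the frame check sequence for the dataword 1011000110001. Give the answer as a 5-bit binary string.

10100

Append 5 zeros: 101100011000100000. Divide by 101011 (XOR where the leading bit is 1):
  pos 0: 101100 XOR 101011 = 000111
  pos 3: 111011 XOR 101011 = 010000
  pos 4: 100000 XOR 101011 = 001011
  pos 6: 101100 XOR 101011 = 000111
  pos 9: 111100 XOR 101011 = 010111
  pos 10: 101110 XOR 101011 = 000101
Remainder (last 5 bits) = 10100. This is the CRC / FCS.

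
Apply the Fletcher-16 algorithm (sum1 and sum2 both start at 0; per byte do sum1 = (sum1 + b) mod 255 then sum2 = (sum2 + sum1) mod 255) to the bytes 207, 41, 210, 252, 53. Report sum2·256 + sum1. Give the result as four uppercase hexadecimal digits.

Running sums (mod 255):
  after byte 0 (207): sum1=207, sum2=207
  after byte 1 (41): sum1=248, sum2=200
  after byte 2 (210): sum1=203, sum2=148
  after byte 3 (252): sum1=200, sum2=93
  after byte 4 (53): sum1=253, sum2=91
Checksum = sum2·256 + sum1 = 91·256 + 253 = 23549 = 0x5BFD.

5BFD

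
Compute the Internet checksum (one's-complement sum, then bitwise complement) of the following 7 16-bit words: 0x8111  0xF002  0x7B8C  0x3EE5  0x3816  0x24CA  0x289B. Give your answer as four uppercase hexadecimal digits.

4EFE

One's-complement addition (fold any carry out of bit 15 back into bit 0):
  0x8111 + 0xF002 = 0x17113 → wrap carry → 0x7114
  0x7114 + 0x7B8C = 0x0ECA0
  0xECA0 + 0x3EE5 = 0x12B85 → wrap carry → 0x2B86
  0x2B86 + 0x3816 = 0x0639C
  0x639C + 0x24CA = 0x08866
  0x8866 + 0x289B = 0x0B101
One's-complement sum = 0xB101.
Checksum = ~0xB101 & 0xFFFF = 0x4EFE.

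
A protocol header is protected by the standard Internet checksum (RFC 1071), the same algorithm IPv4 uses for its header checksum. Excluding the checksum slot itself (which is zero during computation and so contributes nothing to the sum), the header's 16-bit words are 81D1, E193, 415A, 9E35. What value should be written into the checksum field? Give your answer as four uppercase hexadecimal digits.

One's-complement addition (fold any carry out of bit 15 back into bit 0):
  0x81D1 + 0xE193 = 0x16364 → wrap carry → 0x6365
  0x6365 + 0x415A = 0x0A4BF
  0xA4BF + 0x9E35 = 0x142F4 → wrap carry → 0x42F5
One's-complement sum = 0x42F5.
Checksum = ~0x42F5 & 0xFFFF = 0xBD0A.

BD0A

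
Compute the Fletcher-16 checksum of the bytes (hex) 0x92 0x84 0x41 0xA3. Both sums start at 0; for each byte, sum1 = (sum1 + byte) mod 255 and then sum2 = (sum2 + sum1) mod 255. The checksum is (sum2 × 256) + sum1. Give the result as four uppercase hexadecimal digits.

FDFB

Running sums (mod 255):
  after byte 0 (0x92): sum1=146, sum2=146
  after byte 1 (0x84): sum1=23, sum2=169
  after byte 2 (0x41): sum1=88, sum2=2
  after byte 3 (0xA3): sum1=251, sum2=253
Checksum = sum2·256 + sum1 = 253·256 + 251 = 65019 = 0xFDFB.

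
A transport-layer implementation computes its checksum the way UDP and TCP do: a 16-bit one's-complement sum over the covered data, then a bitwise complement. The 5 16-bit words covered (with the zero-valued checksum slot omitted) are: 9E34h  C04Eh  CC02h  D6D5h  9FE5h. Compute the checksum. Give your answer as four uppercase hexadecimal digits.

One's-complement addition (fold any carry out of bit 15 back into bit 0):
  0x9E34 + 0xC04E = 0x15E82 → wrap carry → 0x5E83
  0x5E83 + 0xCC02 = 0x12A85 → wrap carry → 0x2A86
  0x2A86 + 0xD6D5 = 0x1015B → wrap carry → 0x015C
  0x015C + 0x9FE5 = 0x0A141
One's-complement sum = 0xA141.
Checksum = ~0xA141 & 0xFFFF = 0x5EBE.

5EBE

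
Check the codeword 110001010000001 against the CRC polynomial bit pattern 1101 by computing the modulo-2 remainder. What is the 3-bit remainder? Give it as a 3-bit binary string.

Modulo-2 division of 110001010000001 by 1101:
  pos 0: 1100 XOR 1101 = 0001
  pos 3: 1010 XOR 1101 = 0111
  pos 4: 1111 XOR 1101 = 0010
  pos 6: 1000 XOR 1101 = 0101
  pos 7: 1010 XOR 1101 = 0111
  pos 8: 1110 XOR 1101 = 0011
  pos 10: 1100 XOR 1101 = 0001
Remainder = 011 (nonzero — an error is detected).

011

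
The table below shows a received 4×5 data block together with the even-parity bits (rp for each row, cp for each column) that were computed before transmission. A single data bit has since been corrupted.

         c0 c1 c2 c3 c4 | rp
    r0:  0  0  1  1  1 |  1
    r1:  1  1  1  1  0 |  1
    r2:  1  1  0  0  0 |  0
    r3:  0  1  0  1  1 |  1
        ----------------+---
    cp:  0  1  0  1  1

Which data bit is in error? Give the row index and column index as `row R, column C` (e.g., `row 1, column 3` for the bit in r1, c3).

Recompute each row's even parity and compare to rp:
  r0: data parity 1, sent rp 1 → ok
  r1: data parity 0, sent rp 1 → mismatch
  r2: data parity 0, sent rp 0 → ok
  r3: data parity 1, sent rp 1 → ok
Recompute each column's even parity and compare to cp:
  c0: data parity 0, sent cp 0 → ok
  c1: data parity 1, sent cp 1 → ok
  c2: data parity 0, sent cp 0 → ok
  c3: data parity 1, sent cp 1 → ok
  c4: data parity 0, sent cp 1 → mismatch
Exactly one row (r1) and one column (c4) fail → the flipped bit is at their intersection.

row 1, column 4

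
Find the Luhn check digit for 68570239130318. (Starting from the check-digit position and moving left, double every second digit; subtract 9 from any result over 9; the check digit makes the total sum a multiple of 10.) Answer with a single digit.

Partial digits right→left: 8 1 3 0 3 1 9 3 2 0 7 5 8 6
Double every second digit counting from the check-digit position (so the 1st, 3rd, 5th, ... of the partial from the right).
  doubled (with −9 where >9): 7 6 6 9 4 5 7 → sum 44
  kept as-is: 1 0 1 3 0 5 6 → sum 16
Total = 44 + 16 = 60.
Check digit = (10 − (60 mod 10)) mod 10 = 0.

0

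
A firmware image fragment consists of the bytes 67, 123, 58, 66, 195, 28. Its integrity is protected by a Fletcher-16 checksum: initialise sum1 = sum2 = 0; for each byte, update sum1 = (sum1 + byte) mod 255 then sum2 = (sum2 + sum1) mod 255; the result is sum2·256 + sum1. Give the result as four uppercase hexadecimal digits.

501B

Running sums (mod 255):
  after byte 0 (67): sum1=67, sum2=67
  after byte 1 (123): sum1=190, sum2=2
  after byte 2 (58): sum1=248, sum2=250
  after byte 3 (66): sum1=59, sum2=54
  after byte 4 (195): sum1=254, sum2=53
  after byte 5 (28): sum1=27, sum2=80
Checksum = sum2·256 + sum1 = 80·256 + 27 = 20507 = 0x501B.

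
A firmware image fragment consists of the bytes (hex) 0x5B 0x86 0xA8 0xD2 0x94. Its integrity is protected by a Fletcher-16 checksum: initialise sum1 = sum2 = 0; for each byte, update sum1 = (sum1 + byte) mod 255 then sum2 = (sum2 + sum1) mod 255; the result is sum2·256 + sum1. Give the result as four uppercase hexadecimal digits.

Running sums (mod 255):
  after byte 0 (0x5B): sum1=91, sum2=91
  after byte 1 (0x86): sum1=225, sum2=61
  after byte 2 (0xA8): sum1=138, sum2=199
  after byte 3 (0xD2): sum1=93, sum2=37
  after byte 4 (0x94): sum1=241, sum2=23
Checksum = sum2·256 + sum1 = 23·256 + 241 = 6129 = 0x17F1.

17F1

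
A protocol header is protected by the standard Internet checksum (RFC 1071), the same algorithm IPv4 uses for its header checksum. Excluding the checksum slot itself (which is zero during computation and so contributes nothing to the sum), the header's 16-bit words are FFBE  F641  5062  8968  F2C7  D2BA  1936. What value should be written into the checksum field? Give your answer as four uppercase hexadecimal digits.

517B

One's-complement addition (fold any carry out of bit 15 back into bit 0):
  0xFFBE + 0xF641 = 0x1F5FF → wrap carry → 0xF600
  0xF600 + 0x5062 = 0x14662 → wrap carry → 0x4663
  0x4663 + 0x8968 = 0x0CFCB
  0xCFCB + 0xF2C7 = 0x1C292 → wrap carry → 0xC293
  0xC293 + 0xD2BA = 0x1954D → wrap carry → 0x954E
  0x954E + 0x1936 = 0x0AE84
One's-complement sum = 0xAE84.
Checksum = ~0xAE84 & 0xFFFF = 0x517B.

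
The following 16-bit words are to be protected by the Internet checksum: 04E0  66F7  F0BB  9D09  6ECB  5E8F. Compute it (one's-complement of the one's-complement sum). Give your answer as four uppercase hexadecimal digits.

One's-complement addition (fold any carry out of bit 15 back into bit 0):
  0x04E0 + 0x66F7 = 0x06BD7
  0x6BD7 + 0xF0BB = 0x15C92 → wrap carry → 0x5C93
  0x5C93 + 0x9D09 = 0x0F99C
  0xF99C + 0x6ECB = 0x16867 → wrap carry → 0x6868
  0x6868 + 0x5E8F = 0x0C6F7
One's-complement sum = 0xC6F7.
Checksum = ~0xC6F7 & 0xFFFF = 0x3908.

3908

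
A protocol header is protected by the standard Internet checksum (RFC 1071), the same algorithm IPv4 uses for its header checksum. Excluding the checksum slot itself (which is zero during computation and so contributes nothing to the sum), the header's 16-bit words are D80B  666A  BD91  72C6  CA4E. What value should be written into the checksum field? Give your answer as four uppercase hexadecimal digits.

One's-complement addition (fold any carry out of bit 15 back into bit 0):
  0xD80B + 0x666A = 0x13E75 → wrap carry → 0x3E76
  0x3E76 + 0xBD91 = 0x0FC07
  0xFC07 + 0x72C6 = 0x16ECD → wrap carry → 0x6ECE
  0x6ECE + 0xCA4E = 0x1391C → wrap carry → 0x391D
One's-complement sum = 0x391D.
Checksum = ~0x391D & 0xFFFF = 0xC6E2.

C6E2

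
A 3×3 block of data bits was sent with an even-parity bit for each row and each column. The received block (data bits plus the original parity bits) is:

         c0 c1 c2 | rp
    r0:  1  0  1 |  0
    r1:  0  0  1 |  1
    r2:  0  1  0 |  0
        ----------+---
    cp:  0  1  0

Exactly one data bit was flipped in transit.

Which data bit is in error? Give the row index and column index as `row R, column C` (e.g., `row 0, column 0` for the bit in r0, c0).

Recompute each row's even parity and compare to rp:
  r0: data parity 0, sent rp 0 → ok
  r1: data parity 1, sent rp 1 → ok
  r2: data parity 1, sent rp 0 → mismatch
Recompute each column's even parity and compare to cp:
  c0: data parity 1, sent cp 0 → mismatch
  c1: data parity 1, sent cp 1 → ok
  c2: data parity 0, sent cp 0 → ok
Exactly one row (r2) and one column (c0) fail → the flipped bit is at their intersection.

row 2, column 0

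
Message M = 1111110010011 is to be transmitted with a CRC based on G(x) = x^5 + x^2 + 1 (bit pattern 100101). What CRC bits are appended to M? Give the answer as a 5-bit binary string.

Append 5 zeros: 111111001001100000. Divide by 100101 (XOR where the leading bit is 1):
  pos 0: 111111 XOR 100101 = 011010
  pos 1: 110100 XOR 100101 = 010001
  pos 2: 100010 XOR 100101 = 000111
  pos 5: 111100 XOR 100101 = 011001
  pos 6: 110011 XOR 100101 = 010110
  pos 7: 101101 XOR 100101 = 001000
  pos 9: 100000 XOR 100101 = 000101
  pos 12: 101000 XOR 100101 = 001101
Remainder (last 5 bits) = 01101. This is the CRC / FCS.

01101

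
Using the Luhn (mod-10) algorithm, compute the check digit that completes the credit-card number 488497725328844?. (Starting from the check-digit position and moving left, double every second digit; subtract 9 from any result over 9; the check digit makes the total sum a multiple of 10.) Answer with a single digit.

Partial digits right→left: 4 4 8 8 2 3 5 2 7 7 9 4 8 8 4
Double every second digit counting from the check-digit position (so the 1st, 3rd, 5th, ... of the partial from the right).
  doubled (with −9 where >9): 8 7 4 1 5 9 7 8 → sum 49
  kept as-is: 4 8 3 2 7 4 8 → sum 36
Total = 49 + 36 = 85.
Check digit = (10 − (85 mod 10)) mod 10 = 5.

5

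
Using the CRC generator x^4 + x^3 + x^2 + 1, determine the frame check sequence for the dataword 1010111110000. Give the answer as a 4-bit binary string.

Append 4 zeros: 10101111100000000. Divide by 11101 (XOR where the leading bit is 1):
  pos 0: 10101 XOR 11101 = 01000
  pos 1: 10001 XOR 11101 = 01100
  pos 2: 11001 XOR 11101 = 00100
  pos 4: 10011 XOR 11101 = 01110
  pos 5: 11100 XOR 11101 = 00001
  pos 9: 10000 XOR 11101 = 01101
  pos 10: 11010 XOR 11101 = 00111
  pos 12: 11100 XOR 11101 = 00001
Remainder (last 4 bits) = 0001. This is the CRC / FCS.

0001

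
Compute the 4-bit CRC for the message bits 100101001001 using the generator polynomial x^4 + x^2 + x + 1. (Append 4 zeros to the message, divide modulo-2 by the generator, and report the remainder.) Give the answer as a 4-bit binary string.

Append 4 zeros: 1001010010010000. Divide by 10111 (XOR where the leading bit is 1):
  pos 0: 10010 XOR 10111 = 00101
  pos 2: 10110 XOR 10111 = 00001
  pos 6: 10100 XOR 10111 = 00011
  pos 9: 11100 XOR 10111 = 01011
  pos 10: 10110 XOR 10111 = 00001
Remainder (last 4 bits) = 0010. This is the CRC / FCS.

0010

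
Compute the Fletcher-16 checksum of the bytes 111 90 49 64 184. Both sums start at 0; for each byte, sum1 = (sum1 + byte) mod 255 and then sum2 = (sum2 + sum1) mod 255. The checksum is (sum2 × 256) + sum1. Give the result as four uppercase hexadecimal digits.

63F3

Running sums (mod 255):
  after byte 0 (111): sum1=111, sum2=111
  after byte 1 (90): sum1=201, sum2=57
  after byte 2 (49): sum1=250, sum2=52
  after byte 3 (64): sum1=59, sum2=111
  after byte 4 (184): sum1=243, sum2=99
Checksum = sum2·256 + sum1 = 99·256 + 243 = 25587 = 0x63F3.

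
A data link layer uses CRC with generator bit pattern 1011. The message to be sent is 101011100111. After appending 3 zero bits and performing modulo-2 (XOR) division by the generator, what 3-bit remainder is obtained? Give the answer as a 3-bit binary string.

001

Append 3 zeros: 101011100111000. Divide by 1011 (XOR where the leading bit is 1):
  pos 0: 1010 XOR 1011 = 0001
  pos 3: 1111 XOR 1011 = 0100
  pos 4: 1000 XOR 1011 = 0011
  pos 6: 1101 XOR 1011 = 0110
  pos 7: 1101 XOR 1011 = 0110
  pos 8: 1101 XOR 1011 = 0110
  pos 9: 1100 XOR 1011 = 0111
  pos 10: 1110 XOR 1011 = 0101
  pos 11: 1010 XOR 1011 = 0001
Remainder (last 3 bits) = 001. This is the CRC / FCS.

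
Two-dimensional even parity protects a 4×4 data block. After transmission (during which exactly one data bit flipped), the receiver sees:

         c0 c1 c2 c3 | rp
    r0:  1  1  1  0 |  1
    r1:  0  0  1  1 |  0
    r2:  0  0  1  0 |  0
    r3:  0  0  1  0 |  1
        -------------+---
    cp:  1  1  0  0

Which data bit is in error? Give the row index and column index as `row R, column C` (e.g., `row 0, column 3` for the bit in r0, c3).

Recompute each row's even parity and compare to rp:
  r0: data parity 1, sent rp 1 → ok
  r1: data parity 0, sent rp 0 → ok
  r2: data parity 1, sent rp 0 → mismatch
  r3: data parity 1, sent rp 1 → ok
Recompute each column's even parity and compare to cp:
  c0: data parity 1, sent cp 1 → ok
  c1: data parity 1, sent cp 1 → ok
  c2: data parity 0, sent cp 0 → ok
  c3: data parity 1, sent cp 0 → mismatch
Exactly one row (r2) and one column (c3) fail → the flipped bit is at their intersection.

row 2, column 3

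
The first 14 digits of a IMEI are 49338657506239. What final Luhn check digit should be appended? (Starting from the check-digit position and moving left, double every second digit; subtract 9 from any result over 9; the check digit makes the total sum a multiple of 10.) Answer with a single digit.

0

Partial digits right→left: 9 3 2 6 0 5 7 5 6 8 3 3 9 4
Double every second digit counting from the check-digit position (so the 1st, 3rd, 5th, ... of the partial from the right).
  doubled (with −9 where >9): 9 4 0 5 3 6 9 → sum 36
  kept as-is: 3 6 5 5 8 3 4 → sum 34
Total = 36 + 34 = 70.
Check digit = (10 − (70 mod 10)) mod 10 = 0.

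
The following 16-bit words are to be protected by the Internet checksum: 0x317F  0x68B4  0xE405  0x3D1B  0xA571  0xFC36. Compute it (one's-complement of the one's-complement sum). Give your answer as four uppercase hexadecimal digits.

One's-complement addition (fold any carry out of bit 15 back into bit 0):
  0x317F + 0x68B4 = 0x09A33
  0x9A33 + 0xE405 = 0x17E38 → wrap carry → 0x7E39
  0x7E39 + 0x3D1B = 0x0BB54
  0xBB54 + 0xA571 = 0x160C5 → wrap carry → 0x60C6
  0x60C6 + 0xFC36 = 0x15CFC → wrap carry → 0x5CFD
One's-complement sum = 0x5CFD.
Checksum = ~0x5CFD & 0xFFFF = 0xA302.

A302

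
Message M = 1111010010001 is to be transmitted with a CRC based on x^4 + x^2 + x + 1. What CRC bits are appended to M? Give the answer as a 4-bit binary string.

Append 4 zeros: 11110100100010000. Divide by 10111 (XOR where the leading bit is 1):
  pos 0: 11110 XOR 10111 = 01001
  pos 1: 10011 XOR 10111 = 00100
  pos 3: 10000 XOR 10111 = 00111
  pos 5: 11110 XOR 10111 = 01001
  pos 6: 10010 XOR 10111 = 00101
  pos 8: 10101 XOR 10111 = 00010
  pos 11: 10000 XOR 10111 = 00111
Remainder (last 4 bits) = 1110. This is the CRC / FCS.

1110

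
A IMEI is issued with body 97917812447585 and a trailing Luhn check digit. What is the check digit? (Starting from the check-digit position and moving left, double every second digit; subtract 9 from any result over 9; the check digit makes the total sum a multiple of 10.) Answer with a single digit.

7

Partial digits right→left: 5 8 5 7 4 4 2 1 8 7 1 9 7 9
Double every second digit counting from the check-digit position (so the 1st, 3rd, 5th, ... of the partial from the right).
  doubled (with −9 where >9): 1 1 8 4 7 2 5 → sum 28
  kept as-is: 8 7 4 1 7 9 9 → sum 45
Total = 28 + 45 = 73.
Check digit = (10 − (73 mod 10)) mod 10 = 7.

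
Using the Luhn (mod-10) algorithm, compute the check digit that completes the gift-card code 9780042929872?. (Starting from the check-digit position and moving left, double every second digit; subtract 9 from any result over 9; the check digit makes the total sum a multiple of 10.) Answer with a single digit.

9

Partial digits right→left: 2 7 8 9 2 9 2 4 0 0 8 7 9
Double every second digit counting from the check-digit position (so the 1st, 3rd, 5th, ... of the partial from the right).
  doubled (with −9 where >9): 4 7 4 4 0 7 9 → sum 35
  kept as-is: 7 9 9 4 0 7 → sum 36
Total = 35 + 36 = 71.
Check digit = (10 − (71 mod 10)) mod 10 = 9.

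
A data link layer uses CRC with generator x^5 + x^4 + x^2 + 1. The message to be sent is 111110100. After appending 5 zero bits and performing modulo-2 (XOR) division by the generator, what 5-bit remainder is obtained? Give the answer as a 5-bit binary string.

Append 5 zeros: 11111010000000. Divide by 110101 (XOR where the leading bit is 1):
  pos 0: 111110 XOR 110101 = 001011
  pos 2: 101110 XOR 110101 = 011011
  pos 3: 110110 XOR 110101 = 000011
  pos 7: 110000 XOR 110101 = 000101
Remainder (last 5 bits) = 01010. This is the CRC / FCS.

01010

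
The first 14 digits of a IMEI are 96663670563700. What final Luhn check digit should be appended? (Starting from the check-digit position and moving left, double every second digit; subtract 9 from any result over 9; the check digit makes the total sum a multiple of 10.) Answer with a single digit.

Partial digits right→left: 0 0 7 3 6 5 0 7 6 3 6 6 6 9
Double every second digit counting from the check-digit position (so the 1st, 3rd, 5th, ... of the partial from the right).
  doubled (with −9 where >9): 0 5 3 0 3 3 3 → sum 17
  kept as-is: 0 3 5 7 3 6 9 → sum 33
Total = 17 + 33 = 50.
Check digit = (10 − (50 mod 10)) mod 10 = 0.

0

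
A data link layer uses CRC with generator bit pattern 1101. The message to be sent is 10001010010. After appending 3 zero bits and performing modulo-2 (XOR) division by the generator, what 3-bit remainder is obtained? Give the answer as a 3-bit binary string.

100

Append 3 zeros: 10001010010000. Divide by 1101 (XOR where the leading bit is 1):
  pos 0: 1000 XOR 1101 = 0101
  pos 1: 1011 XOR 1101 = 0110
  pos 2: 1100 XOR 1101 = 0001
  pos 5: 1100 XOR 1101 = 0001
  pos 8: 1100 XOR 1101 = 0001
Remainder (last 3 bits) = 100. This is the CRC / FCS.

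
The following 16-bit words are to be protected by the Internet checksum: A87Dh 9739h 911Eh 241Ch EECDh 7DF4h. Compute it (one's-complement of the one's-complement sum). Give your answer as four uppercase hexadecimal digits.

9E4B

One's-complement addition (fold any carry out of bit 15 back into bit 0):
  0xA87D + 0x9739 = 0x13FB6 → wrap carry → 0x3FB7
  0x3FB7 + 0x911E = 0x0D0D5
  0xD0D5 + 0x241C = 0x0F4F1
  0xF4F1 + 0xEECD = 0x1E3BE → wrap carry → 0xE3BF
  0xE3BF + 0x7DF4 = 0x161B3 → wrap carry → 0x61B4
One's-complement sum = 0x61B4.
Checksum = ~0x61B4 & 0xFFFF = 0x9E4B.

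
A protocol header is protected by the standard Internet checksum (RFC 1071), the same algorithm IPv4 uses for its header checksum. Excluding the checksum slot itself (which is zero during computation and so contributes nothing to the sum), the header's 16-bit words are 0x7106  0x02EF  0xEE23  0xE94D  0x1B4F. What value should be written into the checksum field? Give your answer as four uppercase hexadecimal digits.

One's-complement addition (fold any carry out of bit 15 back into bit 0):
  0x7106 + 0x02EF = 0x073F5
  0x73F5 + 0xEE23 = 0x16218 → wrap carry → 0x6219
  0x6219 + 0xE94D = 0x14B66 → wrap carry → 0x4B67
  0x4B67 + 0x1B4F = 0x066B6
One's-complement sum = 0x66B6.
Checksum = ~0x66B6 & 0xFFFF = 0x9949.

9949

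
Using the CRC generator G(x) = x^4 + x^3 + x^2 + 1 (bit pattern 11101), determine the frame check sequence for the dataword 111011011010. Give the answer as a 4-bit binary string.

1100

Append 4 zeros: 1110110110100000. Divide by 11101 (XOR where the leading bit is 1):
  pos 0: 11101 XOR 11101 = 00000
  pos 5: 10110 XOR 11101 = 01011
  pos 6: 10111 XOR 11101 = 01010
  pos 7: 10100 XOR 11101 = 01001
  pos 8: 10010 XOR 11101 = 01111
  pos 9: 11110 XOR 11101 = 00011
Remainder (last 4 bits) = 1100. This is the CRC / FCS.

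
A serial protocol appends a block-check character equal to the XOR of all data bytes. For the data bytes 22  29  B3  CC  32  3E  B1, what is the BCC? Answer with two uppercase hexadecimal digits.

C9

XOR the bytes together:
  start with 0x22
  0x22 ⊕ 0x29 = 0x0B
  0x0B ⊕ 0xB3 = 0xB8
  0xB8 ⊕ 0xCC = 0x74
  0x74 ⊕ 0x32 = 0x46
  0x46 ⊕ 0x3E = 0x78
  0x78 ⊕ 0xB1 = 0xC9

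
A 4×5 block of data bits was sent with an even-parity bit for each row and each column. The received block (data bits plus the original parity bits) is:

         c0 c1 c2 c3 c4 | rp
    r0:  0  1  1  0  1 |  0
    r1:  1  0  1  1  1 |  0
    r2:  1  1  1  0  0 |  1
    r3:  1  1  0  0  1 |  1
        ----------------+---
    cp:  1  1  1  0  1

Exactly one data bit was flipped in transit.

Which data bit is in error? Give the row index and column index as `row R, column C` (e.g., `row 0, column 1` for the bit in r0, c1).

Recompute each row's even parity and compare to rp:
  r0: data parity 1, sent rp 0 → mismatch
  r1: data parity 0, sent rp 0 → ok
  r2: data parity 1, sent rp 1 → ok
  r3: data parity 1, sent rp 1 → ok
Recompute each column's even parity and compare to cp:
  c0: data parity 1, sent cp 1 → ok
  c1: data parity 1, sent cp 1 → ok
  c2: data parity 1, sent cp 1 → ok
  c3: data parity 1, sent cp 0 → mismatch
  c4: data parity 1, sent cp 1 → ok
Exactly one row (r0) and one column (c3) fail → the flipped bit is at their intersection.

row 0, column 3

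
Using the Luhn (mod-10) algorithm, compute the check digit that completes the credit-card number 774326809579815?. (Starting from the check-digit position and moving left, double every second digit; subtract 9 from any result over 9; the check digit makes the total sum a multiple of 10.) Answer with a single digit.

Partial digits right→left: 5 1 8 9 7 5 9 0 8 6 2 3 4 7 7
Double every second digit counting from the check-digit position (so the 1st, 3rd, 5th, ... of the partial from the right).
  doubled (with −9 where >9): 1 7 5 9 7 4 8 5 → sum 46
  kept as-is: 1 9 5 0 6 3 7 → sum 31
Total = 46 + 31 = 77.
Check digit = (10 − (77 mod 10)) mod 10 = 3.

3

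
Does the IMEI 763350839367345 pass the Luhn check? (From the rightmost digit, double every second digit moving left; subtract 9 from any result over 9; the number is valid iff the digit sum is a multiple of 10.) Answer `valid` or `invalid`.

From the right, keep odd positions and double even positions (subtract 9 from any doubled value over 9):
  doubled (positions 2,4,...): 8 5 6 6 0 6 3 → sum 34
  kept (positions 1,3,...): 5 3 6 9 8 5 3 7 → sum 46
Total = 80.
80 mod 10 = 0, so the number is valid.

valid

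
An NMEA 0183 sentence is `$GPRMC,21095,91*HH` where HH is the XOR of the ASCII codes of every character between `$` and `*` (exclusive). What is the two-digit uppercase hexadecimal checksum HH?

XOR the ASCII codes of the payload characters:
  'G' = 0x47 → acc = 0x47
  'P' = 0x50 → acc = 0x17
  'R' = 0x52 → acc = 0x45
  'M' = 0x4D → acc = 0x08
  'C' = 0x43 → acc = 0x4B
  ',' = 0x2C → acc = 0x67
  '2' = 0x32 → acc = 0x55
  '1' = 0x31 → acc = 0x64
  '0' = 0x30 → acc = 0x54
  '9' = 0x39 → acc = 0x6D
  '5' = 0x35 → acc = 0x58
  ',' = 0x2C → acc = 0x74
  '9' = 0x39 → acc = 0x4D
  '1' = 0x31 → acc = 0x7C
Checksum = 0x7C.

7C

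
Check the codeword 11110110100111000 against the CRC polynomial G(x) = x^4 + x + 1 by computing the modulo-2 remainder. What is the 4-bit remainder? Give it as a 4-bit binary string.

Modulo-2 division of 11110110100111000 by 10011:
  pos 0: 11110 XOR 10011 = 01101
  pos 1: 11011 XOR 10011 = 01000
  pos 2: 10001 XOR 10011 = 00010
  pos 5: 10010 XOR 10011 = 00001
  pos 9: 10111 XOR 10011 = 00100
  pos 11: 10000 XOR 10011 = 00011
Remainder = 0110 (nonzero — an error is detected).

0110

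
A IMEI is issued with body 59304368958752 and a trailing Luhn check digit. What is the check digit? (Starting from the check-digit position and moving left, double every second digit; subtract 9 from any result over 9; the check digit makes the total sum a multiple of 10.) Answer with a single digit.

Partial digits right→left: 2 5 7 8 5 9 8 6 3 4 0 3 9 5
Double every second digit counting from the check-digit position (so the 1st, 3rd, 5th, ... of the partial from the right).
  doubled (with −9 where >9): 4 5 1 7 6 0 9 → sum 32
  kept as-is: 5 8 9 6 4 3 5 → sum 40
Total = 32 + 40 = 72.
Check digit = (10 − (72 mod 10)) mod 10 = 8.

8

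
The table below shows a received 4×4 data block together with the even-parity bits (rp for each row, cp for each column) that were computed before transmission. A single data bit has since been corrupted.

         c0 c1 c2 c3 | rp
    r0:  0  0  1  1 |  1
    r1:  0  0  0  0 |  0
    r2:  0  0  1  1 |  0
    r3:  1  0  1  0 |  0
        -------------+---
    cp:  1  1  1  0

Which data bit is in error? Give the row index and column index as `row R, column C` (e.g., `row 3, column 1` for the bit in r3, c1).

Recompute each row's even parity and compare to rp:
  r0: data parity 0, sent rp 1 → mismatch
  r1: data parity 0, sent rp 0 → ok
  r2: data parity 0, sent rp 0 → ok
  r3: data parity 0, sent rp 0 → ok
Recompute each column's even parity and compare to cp:
  c0: data parity 1, sent cp 1 → ok
  c1: data parity 0, sent cp 1 → mismatch
  c2: data parity 1, sent cp 1 → ok
  c3: data parity 0, sent cp 0 → ok
Exactly one row (r0) and one column (c1) fail → the flipped bit is at their intersection.

row 0, column 1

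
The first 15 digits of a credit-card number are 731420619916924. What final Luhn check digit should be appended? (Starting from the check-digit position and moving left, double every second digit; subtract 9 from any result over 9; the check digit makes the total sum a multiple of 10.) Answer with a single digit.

3

Partial digits right→left: 4 2 9 6 1 9 9 1 6 0 2 4 1 3 7
Double every second digit counting from the check-digit position (so the 1st, 3rd, 5th, ... of the partial from the right).
  doubled (with −9 where >9): 8 9 2 9 3 4 2 5 → sum 42
  kept as-is: 2 6 9 1 0 4 3 → sum 25
Total = 42 + 25 = 67.
Check digit = (10 − (67 mod 10)) mod 10 = 3.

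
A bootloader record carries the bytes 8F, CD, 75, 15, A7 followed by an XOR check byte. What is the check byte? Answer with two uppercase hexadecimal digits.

85

XOR the bytes together:
  start with 0x8F
  0x8F ⊕ 0xCD = 0x42
  0x42 ⊕ 0x75 = 0x37
  0x37 ⊕ 0x15 = 0x22
  0x22 ⊕ 0xA7 = 0x85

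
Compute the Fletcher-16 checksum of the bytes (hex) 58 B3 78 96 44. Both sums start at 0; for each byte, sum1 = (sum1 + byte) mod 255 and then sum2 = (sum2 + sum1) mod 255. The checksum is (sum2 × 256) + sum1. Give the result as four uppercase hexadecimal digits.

Running sums (mod 255):
  after byte 0 (58): sum1=88, sum2=88
  after byte 1 (B3): sum1=12, sum2=100
  after byte 2 (78): sum1=132, sum2=232
  after byte 3 (96): sum1=27, sum2=4
  after byte 4 (44): sum1=95, sum2=99
Checksum = sum2·256 + sum1 = 99·256 + 95 = 25439 = 0x635F.

635F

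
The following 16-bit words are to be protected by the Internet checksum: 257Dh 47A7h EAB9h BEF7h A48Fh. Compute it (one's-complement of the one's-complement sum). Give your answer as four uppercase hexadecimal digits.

One's-complement addition (fold any carry out of bit 15 back into bit 0):
  0x257D + 0x47A7 = 0x06D24
  0x6D24 + 0xEAB9 = 0x157DD → wrap carry → 0x57DE
  0x57DE + 0xBEF7 = 0x116D5 → wrap carry → 0x16D6
  0x16D6 + 0xA48F = 0x0BB65
One's-complement sum = 0xBB65.
Checksum = ~0xBB65 & 0xFFFF = 0x449A.

449A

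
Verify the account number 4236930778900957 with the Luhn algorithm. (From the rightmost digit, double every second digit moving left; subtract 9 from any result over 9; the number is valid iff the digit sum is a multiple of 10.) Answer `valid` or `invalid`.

From the right, keep odd positions and double even positions (subtract 9 from any doubled value over 9):
  doubled (positions 2,4,...): 1 0 9 5 0 9 6 8 → sum 38
  kept (positions 1,3,...): 7 9 0 8 7 3 6 2 → sum 42
Total = 80.
80 mod 10 = 0, so the number is valid.

valid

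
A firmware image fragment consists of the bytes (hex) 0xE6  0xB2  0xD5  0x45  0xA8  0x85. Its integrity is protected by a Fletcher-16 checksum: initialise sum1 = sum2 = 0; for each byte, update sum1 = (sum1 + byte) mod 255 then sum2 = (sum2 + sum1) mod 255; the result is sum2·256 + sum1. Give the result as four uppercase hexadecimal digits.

Running sums (mod 255):
  after byte 0 (0xE6): sum1=230, sum2=230
  after byte 1 (0xB2): sum1=153, sum2=128
  after byte 2 (0xD5): sum1=111, sum2=239
  after byte 3 (0x45): sum1=180, sum2=164
  after byte 4 (0xA8): sum1=93, sum2=2
  after byte 5 (0x85): sum1=226, sum2=228
Checksum = sum2·256 + sum1 = 228·256 + 226 = 58594 = 0xE4E2.

E4E2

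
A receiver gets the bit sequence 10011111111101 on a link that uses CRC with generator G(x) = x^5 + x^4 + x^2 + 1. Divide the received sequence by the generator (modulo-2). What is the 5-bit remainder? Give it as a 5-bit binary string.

11001

Modulo-2 division of 10011111111101 by 110101:
  pos 0: 100111 XOR 110101 = 010010
  pos 1: 100101 XOR 110101 = 010000
  pos 2: 100001 XOR 110101 = 010100
  pos 3: 101001 XOR 110101 = 011100
  pos 4: 111001 XOR 110101 = 001100
  pos 6: 110011 XOR 110101 = 000110
Remainder = 11001 (nonzero — an error is detected).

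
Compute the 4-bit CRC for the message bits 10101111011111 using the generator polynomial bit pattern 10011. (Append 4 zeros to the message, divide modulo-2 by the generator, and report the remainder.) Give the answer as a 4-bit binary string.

Append 4 zeros: 101011110111110000. Divide by 10011 (XOR where the leading bit is 1):
  pos 0: 10101 XOR 10011 = 00110
  pos 2: 11011 XOR 10011 = 01000
  pos 3: 10001 XOR 10011 = 00010
  pos 6: 10011 XOR 10011 = 00000
  pos 11: 11100 XOR 10011 = 01111
  pos 12: 11110 XOR 10011 = 01101
  pos 13: 11010 XOR 10011 = 01001
Remainder (last 4 bits) = 1001. This is the CRC / FCS.

1001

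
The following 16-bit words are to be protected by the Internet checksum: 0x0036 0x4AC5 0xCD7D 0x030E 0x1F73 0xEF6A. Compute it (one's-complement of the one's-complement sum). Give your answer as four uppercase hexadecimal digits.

One's-complement addition (fold any carry out of bit 15 back into bit 0):
  0x0036 + 0x4AC5 = 0x04AFB
  0x4AFB + 0xCD7D = 0x11878 → wrap carry → 0x1879
  0x1879 + 0x030E = 0x01B87
  0x1B87 + 0x1F73 = 0x03AFA
  0x3AFA + 0xEF6A = 0x12A64 → wrap carry → 0x2A65
One's-complement sum = 0x2A65.
Checksum = ~0x2A65 & 0xFFFF = 0xD59A.

D59A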